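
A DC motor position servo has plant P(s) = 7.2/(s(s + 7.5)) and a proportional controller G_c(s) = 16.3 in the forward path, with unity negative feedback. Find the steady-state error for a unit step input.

The open loop G_c(s)P(s) has a pole at the origin (type 1), so the static position error constant is infinite and e_ss = 1/(1+∞) = 0.

0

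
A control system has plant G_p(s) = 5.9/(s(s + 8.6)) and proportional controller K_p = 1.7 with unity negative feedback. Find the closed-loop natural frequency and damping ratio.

ω_n = 3.17 rad/s, ζ = 1.36

The closed-loop denominator is s(s+8.6) + 1.7·5.9 = s² + 8.6s + 10.03.
Matching s² + 2ζω_n s + ω_n²: ω_n = √10.03 = 3.167 rad/s and 2ζω_n = 8.6, so ζ = 8.6/(2·3.167) = 1.36.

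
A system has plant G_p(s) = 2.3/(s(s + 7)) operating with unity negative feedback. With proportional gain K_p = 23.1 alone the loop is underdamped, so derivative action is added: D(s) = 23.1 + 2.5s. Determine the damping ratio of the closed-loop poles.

ζ = 0.875

Forward path: (23.1 + 2.5s)·2.3/(s(s+7)). The closed-loop characteristic equation is s² + (7 + 2.3·2.5)s + 2.3·23.1 = 0.
That is s² + 12.75s + 53.13 = 0, so ω_n = 7.289 rad/s and ζ = 12.75/(2·7.289) = 0.8746.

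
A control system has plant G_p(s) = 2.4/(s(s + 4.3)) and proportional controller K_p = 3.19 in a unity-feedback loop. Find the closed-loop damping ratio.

The closed-loop denominator is s(s+4.3) + 3.19·2.4 = s² + 4.3s + 7.656.
So ω_n² = 7.656 ⇒ ω_n = 2.767 rad/s, and ζ = 4.3/(2ω_n) = 0.777.

ζ = 0.777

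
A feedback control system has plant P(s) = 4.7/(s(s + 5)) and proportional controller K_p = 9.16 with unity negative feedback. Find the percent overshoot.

27.4%

From 1 + K_pP(s) = 0: s² + 5s + 43.05 = 0 ⇒ ω_n = 6.561, ζ = 0.381.
%OS = 100·exp(−πζ/√(1−ζ²)) = 100·exp(−π·0.381/√0.8548) = 27.4%.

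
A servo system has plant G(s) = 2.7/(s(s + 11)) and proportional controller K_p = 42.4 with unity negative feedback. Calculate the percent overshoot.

15.2%

The closed-loop denominator s² + 11s + 114.5 gives ω_n = √114.5 = 10.7 and ζ = 11/(2ω_n) = 0.514.
%OS = 100·exp(−πζ/√(1−ζ²)) = 100·exp(−π·0.514/√0.7358) = 15.2%.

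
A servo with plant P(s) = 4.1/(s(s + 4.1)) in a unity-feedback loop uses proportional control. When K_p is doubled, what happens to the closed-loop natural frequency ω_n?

ω_n = √(4.1·K_p), which grows with K_p.

increase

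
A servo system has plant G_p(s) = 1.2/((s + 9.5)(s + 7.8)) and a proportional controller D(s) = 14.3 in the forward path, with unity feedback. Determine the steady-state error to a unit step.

0.812

The loop is type 0. Static position error constant K_pos = D(0)·G_p(0) = 14.3·0.01619 = 0.2316.
Steady-state error to a unit step: e_ss = 1/(1+K_pos) = 1/1.232 = 0.812.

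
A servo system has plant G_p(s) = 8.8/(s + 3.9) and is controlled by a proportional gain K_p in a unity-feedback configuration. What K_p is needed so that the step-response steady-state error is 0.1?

For a type-0 loop with proportional control, e_ss = 1/(1 + K_p·G_p(0)).
G_p(0) = 2.256. Require 1/(1 + K_p·2.256) = 0.1, so 1 + 2.256·K_p = 10.
K_p = (10 − 1)/2.256 = 3.99.

K_p = 3.99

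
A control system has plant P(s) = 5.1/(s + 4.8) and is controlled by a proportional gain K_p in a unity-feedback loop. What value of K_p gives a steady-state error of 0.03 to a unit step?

Steady-state error for a unit step on this type-0 loop is 1/(1 + K_p·P(0)).
P(0) = 1.062. Require 1/(1 + K_p·1.062) = 0.03, so 1 + 1.062·K_p = 33.33.
K_p = (33.33 − 1)/1.062 = 30.4.

K_p = 30.4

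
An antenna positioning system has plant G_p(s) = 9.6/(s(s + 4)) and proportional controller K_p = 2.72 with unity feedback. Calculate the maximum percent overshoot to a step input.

The closed-loop denominator s² + 4s + 26.11 gives ω_n = √26.11 = 5.11 and ζ = 4/(2ω_n) = 0.3914.
%OS = 100·exp(−πζ/√(1−ζ²)) = 100·exp(−π·0.3914/√0.8468) = 26.3%.

26.3%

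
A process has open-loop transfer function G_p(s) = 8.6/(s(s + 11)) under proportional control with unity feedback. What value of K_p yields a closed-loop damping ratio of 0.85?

Closed-loop characteristic equation: s² + 11s + K_p·8.6 = 0.
So ω_n = √(8.6K_p) and 2ζω_n = 11, giving ζ = 11/(2√(8.6K_p)).
Setting ζ = 0.85: √(8.6K_p) = 11/(2·0.85) = 6.471, so K_p = 41.87/8.6 = 4.87.

K_p = 4.87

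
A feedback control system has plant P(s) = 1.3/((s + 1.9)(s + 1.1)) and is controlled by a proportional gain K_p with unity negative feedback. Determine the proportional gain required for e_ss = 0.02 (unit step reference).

K_p = 78.8

For a type-0 loop with proportional control, e_ss = 1/(1 + K_p·P(0)).
P(0) = 0.622. Require 1/(1 + K_p·0.622) = 0.02, so 1 + 0.622·K_p = 50.
K_p = (50 − 1)/0.622 = 78.8.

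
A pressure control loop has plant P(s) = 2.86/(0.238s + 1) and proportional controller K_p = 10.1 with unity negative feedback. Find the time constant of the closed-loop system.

τ = 0.00796 s

Closed loop: T(s) = K_p·P/(1+K_p·P) = 28.89/(0.238s + 1 + 28.89), with pole at s = −(1 + 28.89)/0.238 = −125.6.
Closed-loop time constant τ = 1/125.6 = 0.00796 s.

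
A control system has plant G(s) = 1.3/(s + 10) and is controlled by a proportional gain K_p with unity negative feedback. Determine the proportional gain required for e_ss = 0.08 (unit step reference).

K_p = 88.5

The loop is type 0, so e_ss(step) = 1/(1 + K_pos) with K_pos = K_p·G(0).
G(0) = 0.13. Require 1/(1 + K_p·0.13) = 0.08, so 1 + 0.13·K_p = 12.5.
K_p = (12.5 − 1)/0.13 = 88.5.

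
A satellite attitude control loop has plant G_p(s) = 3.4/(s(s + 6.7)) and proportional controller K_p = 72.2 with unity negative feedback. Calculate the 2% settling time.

T_s ≈ 1.19 s

From 1 + K_pG_p(s) = 0: s² + 6.7s + 245.5 = 0 ⇒ ω_n = 15.67, ζ = 0.2138.
2% settling time T_s ≈ 4/(ζω_n) = 4/3.35 = 1.19 s.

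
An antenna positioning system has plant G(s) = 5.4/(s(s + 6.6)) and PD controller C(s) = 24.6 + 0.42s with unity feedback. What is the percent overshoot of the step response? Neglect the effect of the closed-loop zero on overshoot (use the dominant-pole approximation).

27%

Forward path: (24.6 + 0.42s)·5.4/(s(s+6.6)). The closed-loop characteristic equation is s² + (6.6 + 5.4·0.42)s + 5.4·24.6 = 0.
That is s² + 8.868s + 132.8 = 0, so ω_n = 11.53 rad/s and ζ = 8.868/(2·11.53) = 0.3847.
%OS = 100·exp(−πζ/√(1−ζ²)) = 27%.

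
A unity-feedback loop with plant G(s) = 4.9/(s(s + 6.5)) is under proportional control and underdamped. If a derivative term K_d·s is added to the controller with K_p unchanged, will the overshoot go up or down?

decrease

With PD the characteristic equation becomes s² + (a + K·K_d)s + K·K_p = 0; the damping term grows, ζ rises, overshoot falls.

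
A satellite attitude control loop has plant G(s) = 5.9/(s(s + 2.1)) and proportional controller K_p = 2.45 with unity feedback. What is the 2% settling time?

T_s ≈ 3.81 s

Closed-loop characteristic equation: s² + 2.1s + 14.46 = 0, so ω_n = 3.802 rad/s and ζ = 2.1/(2·3.802) = 0.2762.
2% settling time T_s ≈ 4/(ζω_n) = 4/1.05 = 3.81 s.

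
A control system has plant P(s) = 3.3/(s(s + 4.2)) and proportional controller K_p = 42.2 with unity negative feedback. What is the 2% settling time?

T_s ≈ 1.9 s

Closed-loop characteristic equation: s² + 4.2s + 139.3 = 0, so ω_n = 11.8 rad/s and ζ = 4.2/(2·11.8) = 0.178.
2% settling time T_s ≈ 4/(ζω_n) = 4/2.1 = 1.9 s.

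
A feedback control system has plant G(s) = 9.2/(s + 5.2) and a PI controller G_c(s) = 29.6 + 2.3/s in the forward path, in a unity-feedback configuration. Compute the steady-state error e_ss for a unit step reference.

0

The open loop G_c(s)G(s) has a pole at the origin (type 1), so the static position error constant is infinite and e_ss = 1/(1+∞) = 0.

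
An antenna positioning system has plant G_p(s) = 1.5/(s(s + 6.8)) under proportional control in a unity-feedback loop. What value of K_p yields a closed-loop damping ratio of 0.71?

K_p = 15.3

Closed-loop characteristic equation: s² + 6.8s + K_p·1.5 = 0.
So ω_n = √(1.5K_p) and 2ζω_n = 6.8, giving ζ = 6.8/(2√(1.5K_p)).
Setting ζ = 0.71: √(1.5K_p) = 6.8/(2·0.71) = 4.789, so K_p = 22.93/1.5 = 15.3.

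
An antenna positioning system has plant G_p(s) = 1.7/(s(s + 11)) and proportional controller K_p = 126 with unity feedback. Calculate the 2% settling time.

T_s ≈ 0.727 s

From 1 + K_pG_p(s) = 0: s² + 11s + 214.2 = 0 ⇒ ω_n = 14.64, ζ = 0.3758.
2% settling time T_s ≈ 4/(ζω_n) = 4/5.5 = 0.727 s.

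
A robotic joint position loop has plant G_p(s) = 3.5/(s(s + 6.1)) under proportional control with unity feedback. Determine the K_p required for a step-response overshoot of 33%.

K_p = 24

From %OS = 100·exp(−πζ/√(1−ζ²)) = 33%, ζ = −ln(0.33)/√(π²+ln²(0.33)) = 0.3328.
Characteristic equation s² + 6.1s + 3.5K_p = 0 gives ζ = 6.1/(2√(3.5K_p)).
Setting ζ = 0.3328: √(3.5K_p) = 6.1/(2·0.3328) = 9.165, so K_p = 84/3.5 = 24.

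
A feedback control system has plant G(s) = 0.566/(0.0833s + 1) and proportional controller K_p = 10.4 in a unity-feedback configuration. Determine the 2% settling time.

Closed loop: T(s) = K_p·G/(1+K_p·G) = 5.886/(0.0833s + 1 + 5.886), with pole at s = −(1 + 5.886)/0.0833 = −82.67.
τ = 1/82.67 = 0.0121 s, so 2% settling time ≈ 4τ = 0.0484 s.

T_s ≈ 0.0484 s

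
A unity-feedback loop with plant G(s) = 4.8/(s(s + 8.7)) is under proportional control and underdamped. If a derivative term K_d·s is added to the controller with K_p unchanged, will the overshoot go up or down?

decrease

With PD the characteristic equation becomes s² + (a + K·K_d)s + K·K_p = 0; the damping term grows, ζ rises, overshoot falls.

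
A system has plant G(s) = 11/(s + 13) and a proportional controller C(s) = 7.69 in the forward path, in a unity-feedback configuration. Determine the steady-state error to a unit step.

0.133

The loop is type 0. Static position error constant K_pos = C(0)·G(0) = 7.69·0.8462 = 6.507.
Steady-state error to a unit step: e_ss = 1/(1+K_pos) = 1/7.507 = 0.133.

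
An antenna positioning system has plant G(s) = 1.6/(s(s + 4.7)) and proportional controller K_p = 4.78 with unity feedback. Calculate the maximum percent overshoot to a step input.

Closed-loop characteristic equation: s² + 4.7s + 7.648 = 0, so ω_n = 2.766 rad/s and ζ = 4.7/(2·2.766) = 0.8498.
%OS = 100·exp(−πζ/√(1−ζ²)) = 100·exp(−π·0.8498/√0.2779) = 0.632%.

0.632%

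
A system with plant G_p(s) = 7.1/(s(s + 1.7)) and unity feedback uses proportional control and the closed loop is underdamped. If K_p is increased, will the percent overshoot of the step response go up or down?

Characteristic equation s² + 1.7s + K_p·7.1 = 0: raising K_p raises ω_n while 2ζω_n = 1.7 is fixed, so ζ falls and overshoot grows.

increase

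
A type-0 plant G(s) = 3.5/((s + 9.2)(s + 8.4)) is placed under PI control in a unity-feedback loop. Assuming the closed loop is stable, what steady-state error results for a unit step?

0

The PI controller's integrator makes the forward path type 1, so e_ss to a step is zero.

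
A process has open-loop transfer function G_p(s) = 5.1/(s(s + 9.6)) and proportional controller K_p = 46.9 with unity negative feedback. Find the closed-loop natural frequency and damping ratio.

ω_n = 15.5 rad/s, ζ = 0.31

The closed-loop denominator is s(s+9.6) + 46.9·5.1 = s² + 9.6s + 239.2.
Matching s² + 2ζω_n s + ω_n²: ω_n = √239.2 = 15.47 rad/s and 2ζω_n = 9.6, so ζ = 9.6/(2·15.47) = 0.31.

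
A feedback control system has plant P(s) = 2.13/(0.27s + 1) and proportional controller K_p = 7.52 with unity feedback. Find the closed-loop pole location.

s = -63.03

Closed loop: T(s) = K_p·P/(1+K_p·P) = 16.02/(0.27s + 1 + 16.02), with pole at s = −(1 + 16.02)/0.27 = −63.03.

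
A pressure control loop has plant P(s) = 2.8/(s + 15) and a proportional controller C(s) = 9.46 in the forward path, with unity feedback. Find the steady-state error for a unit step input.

0.362

The loop is type 0. Static position error constant K_pos = C(0)·P(0) = 9.46·0.1867 = 1.766.
Steady-state error to a unit step: e_ss = 1/(1+K_pos) = 1/2.766 = 0.362.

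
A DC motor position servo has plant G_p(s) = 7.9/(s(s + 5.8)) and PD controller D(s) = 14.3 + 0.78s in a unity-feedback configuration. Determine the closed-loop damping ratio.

Forward path: (14.3 + 0.78s)·7.9/(s(s+5.8)). The closed-loop characteristic equation is s² + (5.8 + 7.9·0.78)s + 7.9·14.3 = 0.
That is s² + 11.96s + 113 = 0, so ω_n = 10.63 rad/s and ζ = 11.96/(2·10.63) = 0.5627.

ζ = 0.563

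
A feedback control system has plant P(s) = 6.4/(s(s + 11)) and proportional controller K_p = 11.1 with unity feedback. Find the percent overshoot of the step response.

6.68%

Closed-loop characteristic equation: s² + 11s + 71.04 = 0, so ω_n = 8.429 rad/s and ζ = 11/(2·8.429) = 0.6525.
%OS = 100·exp(−πζ/√(1−ζ²)) = 100·exp(−π·0.6525/√0.5742) = 6.68%.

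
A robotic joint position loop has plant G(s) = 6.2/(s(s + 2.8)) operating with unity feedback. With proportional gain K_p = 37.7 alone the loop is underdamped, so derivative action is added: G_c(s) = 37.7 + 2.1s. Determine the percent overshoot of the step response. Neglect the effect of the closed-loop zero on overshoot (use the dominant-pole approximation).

Forward path: (37.7 + 2.1s)·6.2/(s(s+2.8)). The closed-loop characteristic equation is s² + (2.8 + 6.2·2.1)s + 6.2·37.7 = 0.
That is s² + 15.82s + 233.7 = 0, so ω_n = 15.29 rad/s and ζ = 15.82/(2·15.29) = 0.5174.
%OS = 100·exp(−πζ/√(1−ζ²)) = 15%.

15%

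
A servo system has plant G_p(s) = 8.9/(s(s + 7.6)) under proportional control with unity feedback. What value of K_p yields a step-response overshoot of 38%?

K_p = 18.7

From %OS = 100·exp(−πζ/√(1−ζ²)) = 38%, ζ = −ln(0.38)/√(π²+ln²(0.38)) = 0.2943.
Characteristic equation s² + 7.6s + 8.9K_p = 0 gives ζ = 7.6/(2√(8.9K_p)).
Setting ζ = 0.2943: √(8.9K_p) = 7.6/(2·0.2943) = 12.91, so K_p = 166.7/8.9 = 18.7.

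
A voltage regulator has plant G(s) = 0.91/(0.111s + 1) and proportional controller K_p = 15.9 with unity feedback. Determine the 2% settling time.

Closed loop: T(s) = K_p·G/(1+K_p·G) = 14.47/(0.111s + 1 + 14.47), with pole at s = −(1 + 14.47)/0.111 = −139.4.
τ = 1/139.4 = 0.007176 s, so 2% settling time ≈ 4τ = 0.0287 s.

T_s ≈ 0.0287 s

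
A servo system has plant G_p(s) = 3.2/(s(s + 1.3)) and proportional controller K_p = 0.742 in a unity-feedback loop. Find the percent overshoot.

23.2%

From 1 + K_pG_p(s) = 0: s² + 1.3s + 2.374 = 0 ⇒ ω_n = 1.541, ζ = 0.4218.
%OS = 100·exp(−πζ/√(1−ζ²)) = 100·exp(−π·0.4218/√0.8221) = 23.2%.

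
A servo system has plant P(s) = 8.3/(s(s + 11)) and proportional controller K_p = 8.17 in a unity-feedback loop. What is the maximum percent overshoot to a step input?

5.96%

The closed-loop denominator s² + 11s + 67.81 gives ω_n = √67.81 = 8.235 and ζ = 11/(2ω_n) = 0.6679.
%OS = 100·exp(−πζ/√(1−ζ²)) = 100·exp(−π·0.6679/√0.5539) = 5.96%.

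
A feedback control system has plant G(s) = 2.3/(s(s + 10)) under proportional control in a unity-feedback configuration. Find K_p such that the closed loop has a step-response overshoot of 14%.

K_p = 38.6

From %OS = 100·exp(−πζ/√(1−ζ²)) = 14%, ζ = −ln(0.14)/√(π²+ln²(0.14)) = 0.5305.
Characteristic equation s² + 10s + 2.3K_p = 0 gives ζ = 10/(2√(2.3K_p)).
Setting ζ = 0.5305: √(2.3K_p) = 10/(2·0.5305) = 9.425, so K_p = 88.83/2.3 = 38.6.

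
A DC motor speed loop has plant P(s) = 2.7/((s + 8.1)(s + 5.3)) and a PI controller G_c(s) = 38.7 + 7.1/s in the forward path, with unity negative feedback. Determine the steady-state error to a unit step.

The open loop G_c(s)P(s) has a pole at the origin (type 1), so the static position error constant is infinite and e_ss = 1/(1+∞) = 0.

0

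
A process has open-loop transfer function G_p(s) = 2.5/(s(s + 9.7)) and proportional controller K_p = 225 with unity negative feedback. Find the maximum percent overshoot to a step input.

51.9%

From 1 + K_pG_p(s) = 0: s² + 9.7s + 562.5 = 0 ⇒ ω_n = 23.72, ζ = 0.2045.
%OS = 100·exp(−πζ/√(1−ζ²)) = 100·exp(−π·0.2045/√0.9582) = 51.9%.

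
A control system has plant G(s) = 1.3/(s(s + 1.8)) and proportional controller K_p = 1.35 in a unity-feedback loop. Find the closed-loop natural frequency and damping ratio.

With unity feedback the closed-loop characteristic equation is s² + 1.8s + 1.35·1.3 = s² + 1.8s + 1.755 = 0.
Matching s² + 2ζω_n s + ω_n²: ω_n = √1.755 = 1.325 rad/s and 2ζω_n = 1.8, so ζ = 1.8/(2·1.325) = 0.679.

ω_n = 1.32 rad/s, ζ = 0.679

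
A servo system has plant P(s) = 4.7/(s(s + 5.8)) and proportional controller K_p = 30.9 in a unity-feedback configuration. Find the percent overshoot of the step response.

45.9%

Closed-loop characteristic equation: s² + 5.8s + 145.2 = 0, so ω_n = 12.05 rad/s and ζ = 5.8/(2·12.05) = 0.2406.
%OS = 100·exp(−πζ/√(1−ζ²)) = 100·exp(−π·0.2406/√0.9421) = 45.9%.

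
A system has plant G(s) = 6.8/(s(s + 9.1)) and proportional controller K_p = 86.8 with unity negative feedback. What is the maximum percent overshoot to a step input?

54.9%

Closed-loop characteristic equation: s² + 9.1s + 590.2 = 0, so ω_n = 24.29 rad/s and ζ = 9.1/(2·24.29) = 0.1873.
%OS = 100·exp(−πζ/√(1−ζ²)) = 100·exp(−π·0.1873/√0.9649) = 54.9%.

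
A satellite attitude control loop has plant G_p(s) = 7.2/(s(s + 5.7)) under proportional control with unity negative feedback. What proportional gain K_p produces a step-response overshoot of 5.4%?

From %OS = 100·exp(−πζ/√(1−ζ²)) = 5.4%, ζ = −ln(0.054)/√(π²+ln²(0.054)) = 0.6806.
Characteristic equation s² + 5.7s + 7.2K_p = 0 gives ζ = 5.7/(2√(7.2K_p)).
Setting ζ = 0.6806: √(7.2K_p) = 5.7/(2·0.6806) = 4.187, so K_p = 17.53/7.2 = 2.44.

K_p = 2.44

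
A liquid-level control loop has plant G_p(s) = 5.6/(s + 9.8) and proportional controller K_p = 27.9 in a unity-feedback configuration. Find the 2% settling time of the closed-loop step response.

Closed-loop transfer function: T(s) = K_p·G_p(s)/(1 + K_p·G_p(s)) = 156.2/(s + 9.8 + 156.2) = 156.2/(s + 166).
Time constant τ = 1/166 = 0.006023 s, so the 2% settling time is about 4τ = 0.0241 s.

T_s ≈ 0.0241 s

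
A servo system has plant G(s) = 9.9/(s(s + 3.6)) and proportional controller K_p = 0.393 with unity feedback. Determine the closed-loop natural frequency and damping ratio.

ω_n = 1.97 rad/s, ζ = 0.913

The closed-loop denominator is s(s+3.6) + 0.393·9.9 = s² + 3.6s + 3.891.
Matching s² + 2ζω_n s + ω_n²: ω_n = √3.891 = 1.972 rad/s and 2ζω_n = 3.6, so ζ = 3.6/(2·1.972) = 0.913.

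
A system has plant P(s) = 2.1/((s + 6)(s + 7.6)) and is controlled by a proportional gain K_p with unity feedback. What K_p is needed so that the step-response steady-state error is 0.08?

K_p = 250

The loop is type 0, so e_ss(step) = 1/(1 + K_pos) with K_pos = K_p·P(0).
P(0) = 0.04605. Require 1/(1 + K_p·0.04605) = 0.08, so 1 + 0.04605·K_p = 12.5.
K_p = (12.5 − 1)/0.04605 = 250.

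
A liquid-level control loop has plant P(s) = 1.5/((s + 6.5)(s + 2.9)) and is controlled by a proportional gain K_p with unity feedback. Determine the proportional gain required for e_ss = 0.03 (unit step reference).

K_p = 406

The loop is type 0, so e_ss(step) = 1/(1 + K_pos) with K_pos = K_p·P(0).
P(0) = 0.07958. Require 1/(1 + K_p·0.07958) = 0.03, so 1 + 0.07958·K_p = 33.33.
K_p = (33.33 − 1)/0.07958 = 406.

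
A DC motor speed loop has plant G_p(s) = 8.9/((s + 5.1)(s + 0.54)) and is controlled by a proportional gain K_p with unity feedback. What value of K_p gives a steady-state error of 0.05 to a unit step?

K_p = 5.88

The loop is type 0, so e_ss(step) = 1/(1 + K_pos) with K_pos = K_p·G_p(0).
G_p(0) = 3.232. Require 1/(1 + K_p·3.232) = 0.05, so 1 + 3.232·K_p = 20.
K_p = (20 − 1)/3.232 = 5.88.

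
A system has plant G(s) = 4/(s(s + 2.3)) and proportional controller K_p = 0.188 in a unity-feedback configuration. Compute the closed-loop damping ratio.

1 + K_p·G(s) = 0 gives s² + 2.3s + 0.752 = 0.
So ω_n² = 0.752 ⇒ ω_n = 0.8672 rad/s, and ζ = 2.3/(2ω_n) = 1.33.

ζ = 1.33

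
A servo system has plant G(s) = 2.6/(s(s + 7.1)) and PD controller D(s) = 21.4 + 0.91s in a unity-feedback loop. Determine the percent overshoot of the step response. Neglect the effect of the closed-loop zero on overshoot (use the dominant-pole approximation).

7.58%

Forward path: (21.4 + 0.91s)·2.6/(s(s+7.1)). The closed-loop characteristic equation is s² + (7.1 + 2.6·0.91)s + 2.6·21.4 = 0.
That is s² + 9.466s + 55.64 = 0, so ω_n = 7.459 rad/s and ζ = 9.466/(2·7.459) = 0.6345.
%OS = 100·exp(−πζ/√(1−ζ²)) = 7.58%.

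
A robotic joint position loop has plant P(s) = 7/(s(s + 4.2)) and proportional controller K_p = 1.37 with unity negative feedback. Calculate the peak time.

Closed-loop characteristic equation: s² + 4.2s + 9.59 = 0, so ω_n = 3.097 rad/s and ζ = 4.2/(2·3.097) = 0.6781.
Damped frequency ω_d = ω_n√(1−ζ²) = 2.276 rad/s, so peak time T_p = π/ω_d = 1.38 s.

T_p = 1.38 s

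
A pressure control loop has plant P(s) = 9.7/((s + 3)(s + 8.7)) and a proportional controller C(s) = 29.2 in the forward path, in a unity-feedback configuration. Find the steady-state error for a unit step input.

0.0844

The loop is type 0. Static position error constant K_pos = C(0)·P(0) = 29.2·0.3716 = 10.85.
Steady-state error to a unit step: e_ss = 1/(1+K_pos) = 1/11.85 = 0.0844.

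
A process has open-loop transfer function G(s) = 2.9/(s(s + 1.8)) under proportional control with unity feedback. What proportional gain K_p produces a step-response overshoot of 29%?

K_p = 2.08

From %OS = 100·exp(−πζ/√(1−ζ²)) = 29%, ζ = −ln(0.29)/√(π²+ln²(0.29)) = 0.3666.
Characteristic equation s² + 1.8s + 2.9K_p = 0 gives ζ = 1.8/(2√(2.9K_p)).
Setting ζ = 0.3666: √(2.9K_p) = 1.8/(2·0.3666) = 2.455, so K_p = 6.027/2.9 = 2.08.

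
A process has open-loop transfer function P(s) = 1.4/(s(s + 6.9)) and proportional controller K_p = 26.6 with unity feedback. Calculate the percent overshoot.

11.6%

From 1 + K_pP(s) = 0: s² + 6.9s + 37.24 = 0 ⇒ ω_n = 6.102, ζ = 0.5653.
%OS = 100·exp(−πζ/√(1−ζ²)) = 100·exp(−π·0.5653/√0.6804) = 11.6%.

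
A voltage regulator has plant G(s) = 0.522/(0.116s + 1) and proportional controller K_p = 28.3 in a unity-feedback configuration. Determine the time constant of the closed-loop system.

τ = 0.00735 s

Closed loop: T(s) = K_p·G/(1+K_p·G) = 14.77/(0.116s + 1 + 14.77), with pole at s = −(1 + 14.77)/0.116 = −136.
Closed-loop time constant τ = 1/136 = 0.00735 s.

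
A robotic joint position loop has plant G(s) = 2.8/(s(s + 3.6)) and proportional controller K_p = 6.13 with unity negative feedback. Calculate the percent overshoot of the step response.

From 1 + K_pG(s) = 0: s² + 3.6s + 17.16 = 0 ⇒ ω_n = 4.143, ζ = 0.4345.
%OS = 100·exp(−πζ/√(1−ζ²)) = 100·exp(−π·0.4345/√0.8112) = 22%.

22%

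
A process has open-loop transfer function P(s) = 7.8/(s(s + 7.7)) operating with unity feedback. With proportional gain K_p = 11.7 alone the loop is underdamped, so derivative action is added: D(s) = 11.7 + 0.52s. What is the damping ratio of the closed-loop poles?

ζ = 0.615

Forward path: (11.7 + 0.52s)·7.8/(s(s+7.7)). The closed-loop characteristic equation is s² + (7.7 + 7.8·0.52)s + 7.8·11.7 = 0.
That is s² + 11.76s + 91.26 = 0, so ω_n = 9.553 rad/s and ζ = 11.76/(2·9.553) = 0.6153.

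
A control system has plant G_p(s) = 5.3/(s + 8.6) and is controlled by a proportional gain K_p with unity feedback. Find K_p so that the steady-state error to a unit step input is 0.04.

K_p = 38.9

The loop is type 0, so e_ss(step) = 1/(1 + K_pos) with K_pos = K_p·G_p(0).
G_p(0) = 0.6163. Require 1/(1 + K_p·0.6163) = 0.04, so 1 + 0.6163·K_p = 25.
K_p = (25 − 1)/0.6163 = 38.9.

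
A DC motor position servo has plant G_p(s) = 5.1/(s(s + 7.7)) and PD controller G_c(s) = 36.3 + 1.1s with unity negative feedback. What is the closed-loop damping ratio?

Forward path: (36.3 + 1.1s)·5.1/(s(s+7.7)). The closed-loop characteristic equation is s² + (7.7 + 5.1·1.1)s + 5.1·36.3 = 0.
That is s² + 13.31s + 185.1 = 0, so ω_n = 13.61 rad/s and ζ = 13.31/(2·13.61) = 0.4891.

ζ = 0.489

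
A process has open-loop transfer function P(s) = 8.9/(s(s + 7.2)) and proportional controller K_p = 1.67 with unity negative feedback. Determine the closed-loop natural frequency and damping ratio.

ω_n = 3.86 rad/s, ζ = 0.934

With unity feedback the closed-loop characteristic equation is s² + 7.2s + 1.67·8.9 = s² + 7.2s + 14.86 = 0.
Matching s² + 2ζω_n s + ω_n²: ω_n = √14.86 = 3.855 rad/s and 2ζω_n = 7.2, so ζ = 7.2/(2·3.855) = 0.934.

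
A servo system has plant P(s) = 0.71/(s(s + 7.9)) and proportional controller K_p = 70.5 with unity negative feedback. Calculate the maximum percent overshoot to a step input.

The closed-loop denominator s² + 7.9s + 50.05 gives ω_n = √50.05 = 7.075 and ζ = 7.9/(2ω_n) = 0.5583.
%OS = 100·exp(−πζ/√(1−ζ²)) = 100·exp(−π·0.5583/√0.6883) = 12.1%.

12.1%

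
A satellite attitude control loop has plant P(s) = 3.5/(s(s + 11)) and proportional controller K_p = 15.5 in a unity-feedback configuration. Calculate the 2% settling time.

The closed-loop denominator s² + 11s + 54.25 gives ω_n = √54.25 = 7.365 and ζ = 11/(2ω_n) = 0.7467.
2% settling time T_s ≈ 4/(ζω_n) = 4/5.5 = 0.727 s.

T_s ≈ 0.727 s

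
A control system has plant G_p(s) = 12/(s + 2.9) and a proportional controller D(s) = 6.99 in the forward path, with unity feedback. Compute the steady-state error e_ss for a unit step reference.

0.0334

The loop is type 0. Static position error constant K_pos = D(0)·G_p(0) = 6.99·4.138 = 28.92.
Steady-state error to a unit step: e_ss = 1/(1+K_pos) = 1/29.92 = 0.0334.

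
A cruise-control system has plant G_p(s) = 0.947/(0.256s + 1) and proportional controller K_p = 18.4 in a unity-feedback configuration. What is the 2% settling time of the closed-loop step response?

T_s ≈ 0.0556 s

Closed loop: T(s) = K_p·G_p/(1+K_p·G_p) = 17.42/(0.256s + 1 + 17.42), with pole at s = −(1 + 17.42)/0.256 = −71.97.
τ = 1/71.97 = 0.01389 s, so 2% settling time ≈ 4τ = 0.0556 s.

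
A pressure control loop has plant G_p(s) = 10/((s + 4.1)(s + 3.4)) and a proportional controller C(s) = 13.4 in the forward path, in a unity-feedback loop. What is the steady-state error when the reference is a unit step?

The loop is type 0. Static position error constant K_pos = C(0)·G_p(0) = 13.4·0.7174 = 9.613.
Steady-state error to a unit step: e_ss = 1/(1+K_pos) = 1/10.61 = 0.0942.

0.0942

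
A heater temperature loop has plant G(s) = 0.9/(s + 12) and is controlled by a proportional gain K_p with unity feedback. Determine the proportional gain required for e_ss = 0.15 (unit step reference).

K_p = 75.6

Steady-state error for a unit step on this type-0 loop is 1/(1 + K_p·G(0)).
G(0) = 0.075. Require 1/(1 + K_p·0.075) = 0.15, so 1 + 0.075·K_p = 6.667.
K_p = (6.667 − 1)/0.075 = 75.6.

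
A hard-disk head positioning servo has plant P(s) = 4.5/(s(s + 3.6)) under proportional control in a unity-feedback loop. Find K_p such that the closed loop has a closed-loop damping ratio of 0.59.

K_p = 2.07

Closed-loop characteristic equation: s² + 3.6s + K_p·4.5 = 0.
So ω_n = √(4.5K_p) and 2ζω_n = 3.6, giving ζ = 3.6/(2√(4.5K_p)).
Setting ζ = 0.59: √(4.5K_p) = 3.6/(2·0.59) = 3.051, so K_p = 9.308/4.5 = 2.07.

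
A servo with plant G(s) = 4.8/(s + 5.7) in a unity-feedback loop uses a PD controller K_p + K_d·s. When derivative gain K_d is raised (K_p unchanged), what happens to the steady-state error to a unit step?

At s = 0 the derivative term contributes nothing: C(0) = K_p regardless of K_d, so K_pos = K_p·G(0) and e_ss are unchanged.

unchanged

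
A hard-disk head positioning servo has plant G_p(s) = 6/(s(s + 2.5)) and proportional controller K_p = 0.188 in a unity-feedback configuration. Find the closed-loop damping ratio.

ζ = 1.18

The closed-loop denominator is s(s+2.5) + 0.188·6 = s² + 2.5s + 1.128.
So ω_n² = 1.128 ⇒ ω_n = 1.062 rad/s, and ζ = 2.5/(2ω_n) = 1.18.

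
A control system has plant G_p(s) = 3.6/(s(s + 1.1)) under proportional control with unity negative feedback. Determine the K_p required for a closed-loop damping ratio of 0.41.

K_p = 0.5

Closed-loop characteristic equation: s² + 1.1s + K_p·3.6 = 0.
So ω_n = √(3.6K_p) and 2ζω_n = 1.1, giving ζ = 1.1/(2√(3.6K_p)).
Setting ζ = 0.41: √(3.6K_p) = 1.1/(2·0.41) = 1.341, so K_p = 1.8/3.6 = 0.5.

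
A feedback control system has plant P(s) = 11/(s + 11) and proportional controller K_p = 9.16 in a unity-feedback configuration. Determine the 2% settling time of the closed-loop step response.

T_s ≈ 0.0358 s

Closed-loop transfer function: T(s) = K_p·P(s)/(1 + K_p·P(s)) = 100.8/(s + 11 + 100.8) = 100.8/(s + 111.8).
Time constant τ = 1/111.8 = 0.008948 s, so the 2% settling time is about 4τ = 0.0358 s.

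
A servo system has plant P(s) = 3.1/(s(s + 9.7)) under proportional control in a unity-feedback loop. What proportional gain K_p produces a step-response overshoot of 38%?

K_p = 87.6

From %OS = 100·exp(−πζ/√(1−ζ²)) = 38%, ζ = −ln(0.38)/√(π²+ln²(0.38)) = 0.2943.
Characteristic equation s² + 9.7s + 3.1K_p = 0 gives ζ = 9.7/(2√(3.1K_p)).
Setting ζ = 0.2943: √(3.1K_p) = 9.7/(2·0.2943) = 16.48, so K_p = 271.5/3.1 = 87.6.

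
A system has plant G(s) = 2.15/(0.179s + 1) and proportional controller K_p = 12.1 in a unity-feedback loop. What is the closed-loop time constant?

τ = 0.00663 s

Closed loop: T(s) = K_p·G/(1+K_p·G) = 26.01/(0.179s + 1 + 26.01), with pole at s = −(1 + 26.01)/0.179 = −150.9.
Closed-loop time constant τ = 1/150.9 = 0.00663 s.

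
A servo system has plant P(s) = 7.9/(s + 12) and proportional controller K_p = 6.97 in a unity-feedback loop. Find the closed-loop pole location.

s = -67.06

Closed-loop transfer function: T(s) = K_p·P(s)/(1 + K_p·P(s)) = 55.06/(s + 12 + 55.06) = 55.06/(s + 67.06).
The closed-loop pole is at s = −67.06.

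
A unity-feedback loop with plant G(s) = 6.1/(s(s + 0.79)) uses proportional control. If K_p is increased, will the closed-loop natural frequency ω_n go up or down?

ω_n = √(6.1·K_p), which grows with K_p.

increase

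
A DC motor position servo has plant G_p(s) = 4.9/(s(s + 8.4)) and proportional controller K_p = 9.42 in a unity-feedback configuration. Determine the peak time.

T_p = 0.588 s

Closed-loop characteristic equation: s² + 8.4s + 46.16 = 0, so ω_n = 6.794 rad/s and ζ = 8.4/(2·6.794) = 0.6182.
Damped frequency ω_d = ω_n√(1−ζ²) = 5.34 rad/s, so peak time T_p = π/ω_d = 0.588 s.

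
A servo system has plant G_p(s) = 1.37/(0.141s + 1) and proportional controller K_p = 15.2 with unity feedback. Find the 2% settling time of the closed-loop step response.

T_s ≈ 0.0258 s

Closed loop: T(s) = K_p·G_p/(1+K_p·G_p) = 20.82/(0.141s + 1 + 20.82), with pole at s = −(1 + 20.82)/0.141 = −154.8.
τ = 1/154.8 = 0.006461 s, so 2% settling time ≈ 4τ = 0.0258 s.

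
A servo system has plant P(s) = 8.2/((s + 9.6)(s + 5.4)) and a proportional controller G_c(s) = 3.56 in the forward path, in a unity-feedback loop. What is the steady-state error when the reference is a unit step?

0.64

The loop is type 0. Static position error constant K_pos = G_c(0)·P(0) = 3.56·0.1582 = 0.5631.
Steady-state error to a unit step: e_ss = 1/(1+K_pos) = 1/1.563 = 0.64.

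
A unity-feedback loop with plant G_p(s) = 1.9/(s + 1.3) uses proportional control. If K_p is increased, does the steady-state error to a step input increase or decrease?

The position error constant K_pos = K_p·G_p(0) grows with K_p, and e_ss = 1/(1+K_pos) falls.

decrease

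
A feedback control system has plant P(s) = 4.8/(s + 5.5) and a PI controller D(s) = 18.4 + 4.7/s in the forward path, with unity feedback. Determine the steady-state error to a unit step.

0

The open loop D(s)P(s) has a pole at the origin (type 1), so the static position error constant is infinite and e_ss = 1/(1+∞) = 0.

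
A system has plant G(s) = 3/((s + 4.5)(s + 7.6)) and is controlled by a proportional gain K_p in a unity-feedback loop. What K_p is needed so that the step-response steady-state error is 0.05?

Steady-state error for a unit step on this type-0 loop is 1/(1 + K_p·G(0)).
G(0) = 0.08772. Require 1/(1 + K_p·0.08772) = 0.05, so 1 + 0.08772·K_p = 20.
K_p = (20 − 1)/0.08772 = 217.

K_p = 217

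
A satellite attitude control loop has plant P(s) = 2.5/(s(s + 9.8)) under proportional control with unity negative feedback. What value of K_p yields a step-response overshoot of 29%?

K_p = 71.5

From %OS = 100·exp(−πζ/√(1−ζ²)) = 29%, ζ = −ln(0.29)/√(π²+ln²(0.29)) = 0.3666.
Characteristic equation s² + 9.8s + 2.5K_p = 0 gives ζ = 9.8/(2√(2.5K_p)).
Setting ζ = 0.3666: √(2.5K_p) = 9.8/(2·0.3666) = 13.37, so K_p = 178.7/2.5 = 71.5.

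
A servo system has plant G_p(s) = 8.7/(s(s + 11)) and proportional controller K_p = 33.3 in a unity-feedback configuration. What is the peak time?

From 1 + K_pG_p(s) = 0: s² + 11s + 289.7 = 0 ⇒ ω_n = 17.02, ζ = 0.3231.
Damped frequency ω_d = ω_n√(1−ζ²) = 16.11 rad/s, so peak time T_p = π/ω_d = 0.195 s.

T_p = 0.195 s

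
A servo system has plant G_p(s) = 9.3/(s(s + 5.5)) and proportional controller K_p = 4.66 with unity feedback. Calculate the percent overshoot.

23.6%

The closed-loop denominator s² + 5.5s + 43.34 gives ω_n = √43.34 = 6.583 and ζ = 5.5/(2ω_n) = 0.4177.
%OS = 100·exp(−πζ/√(1−ζ²)) = 100·exp(−π·0.4177/√0.8255) = 23.6%.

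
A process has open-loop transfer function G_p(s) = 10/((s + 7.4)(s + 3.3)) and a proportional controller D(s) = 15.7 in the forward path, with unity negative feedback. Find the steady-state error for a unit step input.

The loop is type 0. Static position error constant K_pos = D(0)·G_p(0) = 15.7·0.4095 = 6.429.
Steady-state error to a unit step: e_ss = 1/(1+K_pos) = 1/7.429 = 0.135.

0.135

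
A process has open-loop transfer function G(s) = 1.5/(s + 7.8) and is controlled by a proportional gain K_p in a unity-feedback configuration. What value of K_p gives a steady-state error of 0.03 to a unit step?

Steady-state error for a unit step on this type-0 loop is 1/(1 + K_p·G(0)).
G(0) = 0.1923. Require 1/(1 + K_p·0.1923) = 0.03, so 1 + 0.1923·K_p = 33.33.
K_p = (33.33 − 1)/0.1923 = 168.

K_p = 168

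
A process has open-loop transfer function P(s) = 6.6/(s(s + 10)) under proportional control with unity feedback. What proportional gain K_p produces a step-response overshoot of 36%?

From %OS = 100·exp(−πζ/√(1−ζ²)) = 36%, ζ = −ln(0.36)/√(π²+ln²(0.36)) = 0.3093.
Characteristic equation s² + 10s + 6.6K_p = 0 gives ζ = 10/(2√(6.6K_p)).
Setting ζ = 0.3093: √(6.6K_p) = 10/(2·0.3093) = 16.17, so K_p = 261.4/6.6 = 39.6.

K_p = 39.6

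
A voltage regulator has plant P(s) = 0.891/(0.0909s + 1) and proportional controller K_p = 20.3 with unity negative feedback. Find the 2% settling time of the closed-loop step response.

Closed loop: T(s) = K_p·P/(1+K_p·P) = 18.09/(0.0909s + 1 + 18.09), with pole at s = −(1 + 18.09)/0.0909 = −210.
τ = 1/210 = 0.004762 s, so 2% settling time ≈ 4τ = 0.019 s.

T_s ≈ 0.019 s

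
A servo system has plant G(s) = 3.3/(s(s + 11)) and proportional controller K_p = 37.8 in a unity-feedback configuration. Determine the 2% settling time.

Closed-loop characteristic equation: s² + 11s + 124.7 = 0, so ω_n = 11.17 rad/s and ζ = 11/(2·11.17) = 0.4924.
2% settling time T_s ≈ 4/(ζω_n) = 4/5.5 = 0.727 s.

T_s ≈ 0.727 s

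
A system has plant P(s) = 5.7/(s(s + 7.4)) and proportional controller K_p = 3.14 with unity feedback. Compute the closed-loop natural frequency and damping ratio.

ω_n = 4.23 rad/s, ζ = 0.875

The closed-loop denominator is s(s+7.4) + 3.14·5.7 = s² + 7.4s + 17.9.
So ω_n² = 17.9 ⇒ ω_n = 4.231 rad/s, and ζ = 7.4/(2ω_n) = 0.875.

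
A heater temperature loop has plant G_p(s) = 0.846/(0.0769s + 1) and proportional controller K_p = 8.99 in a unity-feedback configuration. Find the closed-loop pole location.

Closed loop: T(s) = K_p·G_p/(1+K_p·G_p) = 7.606/(0.0769s + 1 + 7.606), with pole at s = −(1 + 7.606)/0.0769 = −111.9.

s = -111.9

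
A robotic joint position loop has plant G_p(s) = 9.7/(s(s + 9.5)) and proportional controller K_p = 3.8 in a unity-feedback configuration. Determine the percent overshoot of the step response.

The closed-loop denominator s² + 9.5s + 36.86 gives ω_n = √36.86 = 6.071 and ζ = 9.5/(2ω_n) = 0.7824.
%OS = 100·exp(−πζ/√(1−ζ²)) = 100·exp(−π·0.7824/√0.3879) = 1.93%.

1.93%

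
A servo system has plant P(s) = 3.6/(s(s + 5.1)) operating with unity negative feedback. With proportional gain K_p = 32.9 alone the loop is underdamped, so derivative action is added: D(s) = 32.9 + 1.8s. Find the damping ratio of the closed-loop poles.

ζ = 0.532

Forward path: (32.9 + 1.8s)·3.6/(s(s+5.1)). The closed-loop characteristic equation is s² + (5.1 + 3.6·1.8)s + 3.6·32.9 = 0.
That is s² + 11.58s + 118.4 = 0, so ω_n = 10.88 rad/s and ζ = 11.58/(2·10.88) = 0.532.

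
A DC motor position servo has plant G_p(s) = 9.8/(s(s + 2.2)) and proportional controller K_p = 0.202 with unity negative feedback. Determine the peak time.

The closed-loop denominator s² + 2.2s + 1.98 gives ω_n = √1.98 = 1.407 and ζ = 2.2/(2ω_n) = 0.7818.
Damped frequency ω_d = ω_n√(1−ζ²) = 0.8773 rad/s, so peak time T_p = π/ω_d = 3.58 s.

T_p = 3.58 s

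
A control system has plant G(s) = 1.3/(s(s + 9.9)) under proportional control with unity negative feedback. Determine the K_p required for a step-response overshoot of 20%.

From %OS = 100·exp(−πζ/√(1−ζ²)) = 20%, ζ = −ln(0.2)/√(π²+ln²(0.2)) = 0.4559.
Characteristic equation s² + 9.9s + 1.3K_p = 0 gives ζ = 9.9/(2√(1.3K_p)).
Setting ζ = 0.4559: √(1.3K_p) = 9.9/(2·0.4559) = 10.86, so K_p = 117.9/1.3 = 90.7.

K_p = 90.7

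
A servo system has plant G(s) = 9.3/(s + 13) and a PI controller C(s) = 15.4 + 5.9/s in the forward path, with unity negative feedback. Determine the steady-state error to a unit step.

0

The open loop C(s)G(s) has a pole at the origin (type 1), so the static position error constant is infinite and e_ss = 1/(1+∞) = 0.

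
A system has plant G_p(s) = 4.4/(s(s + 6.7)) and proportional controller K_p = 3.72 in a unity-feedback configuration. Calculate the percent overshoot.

0.966%

From 1 + K_pG_p(s) = 0: s² + 6.7s + 16.37 = 0 ⇒ ω_n = 4.046, ζ = 0.828.
%OS = 100·exp(−πζ/√(1−ζ²)) = 100·exp(−π·0.828/√0.3144) = 0.966%.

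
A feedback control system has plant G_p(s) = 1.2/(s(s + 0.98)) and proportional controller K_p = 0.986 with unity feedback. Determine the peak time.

Closed-loop characteristic equation: s² + 0.98s + 1.183 = 0, so ω_n = 1.088 rad/s and ζ = 0.98/(2·1.088) = 0.4505.
Damped frequency ω_d = ω_n√(1−ζ²) = 0.9711 rad/s, so peak time T_p = π/ω_d = 3.23 s.

T_p = 3.23 s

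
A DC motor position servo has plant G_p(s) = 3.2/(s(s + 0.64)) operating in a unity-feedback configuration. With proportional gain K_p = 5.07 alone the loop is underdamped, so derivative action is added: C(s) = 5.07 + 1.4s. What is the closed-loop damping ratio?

ζ = 0.636

Forward path: (5.07 + 1.4s)·3.2/(s(s+0.64)). The closed-loop characteristic equation is s² + (0.64 + 3.2·1.4)s + 3.2·5.07 = 0.
That is s² + 5.12s + 16.22 = 0, so ω_n = 4.028 rad/s and ζ = 5.12/(2·4.028) = 0.6356.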